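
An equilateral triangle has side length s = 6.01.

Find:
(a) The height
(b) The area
(a) Height h = s·√3/2 = 6.01·√3/2 = 5.205
(b) Area = (√3/4)·s² = (√3/4)·6.01² = (√3/4)·36.1201 = 15.64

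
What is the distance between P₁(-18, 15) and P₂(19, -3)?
Using the distance formula: d = sqrt((x₂-x₁)² + (y₂-y₁)²)
dx = 19 - (-18) = 37
dy = (-3) - 15 = -18
d = sqrt(37² + (-18)²) = sqrt(1369 + 324) = sqrt(1693) = 41.15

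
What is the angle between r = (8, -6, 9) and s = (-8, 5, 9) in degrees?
r·s = -13, |r|² = 181, |s|² = 170
cos θ = -13/√30770 ≈ -0.07411
θ ≈ 94.25°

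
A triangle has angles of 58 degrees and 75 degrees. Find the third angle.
Sum of angles in a triangle = 180 degrees
Third angle = 180 - 58 - 75
Third angle = 47 degrees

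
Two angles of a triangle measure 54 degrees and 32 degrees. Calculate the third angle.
Sum of angles in a triangle = 180 degrees
Third angle = 180 - 54 - 32
Third angle = 94 degrees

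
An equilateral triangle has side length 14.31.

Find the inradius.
For an equilateral triangle, r = s/(2√3) where s is the side.
r = 14.31/(2√3) = 14.31/3.464102 = 4.131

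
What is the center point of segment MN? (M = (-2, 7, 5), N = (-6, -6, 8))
Midpoint = ((-2-6)/2, (7-6)/2, (5+8)/2) = (-4, 0.5, 6.5)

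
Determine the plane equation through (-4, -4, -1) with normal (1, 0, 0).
d = n·P = (1)(-4) + (0)(-4) + (0)(-1) = -4
Plane: x = -4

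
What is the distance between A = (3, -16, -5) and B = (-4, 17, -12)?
d = √[(-7)² + (33)² + (-7)²] = √1187 = 34.45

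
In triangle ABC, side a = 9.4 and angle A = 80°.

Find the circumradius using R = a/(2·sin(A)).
R = a/(2·sin(A)) = 9.4/(2·sin(80°))
R = 9.4/(2·0.984808) = 9.4/1.969616 = 4.773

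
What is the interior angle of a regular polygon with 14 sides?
Interior angle of a regular n-gon = (n-2)*180/n
Interior angle = (14-2)*180/14
Interior angle = 12*180/14
Interior angle = 2160/14
Interior angle = 154.29 degrees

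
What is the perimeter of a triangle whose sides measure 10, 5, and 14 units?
Perimeter = sum of all sides
Perimeter = 10 + 5 + 14
Perimeter = 29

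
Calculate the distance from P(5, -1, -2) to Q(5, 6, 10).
d = √[(0)² + (7)² + (12)²] = √193 = 13.89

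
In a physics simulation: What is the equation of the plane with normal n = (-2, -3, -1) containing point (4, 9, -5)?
d = n·P = (-2)(4) + (-3)(9) + (-1)(-5) = -30
Plane: -2x - 3y - z = -30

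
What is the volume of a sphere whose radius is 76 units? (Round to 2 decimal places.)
Volume = (4/3) * pi * r³
Volume = (4/3) * pi * 76³
Volume = (4/3) * pi * 438976
Volume = 1838778.37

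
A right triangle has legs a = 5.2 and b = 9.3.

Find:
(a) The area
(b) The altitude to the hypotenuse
(a) Area = ½ab = ½·5.2·9.3 = 24.18
(b) Hypotenuse c = √(5.2² + 9.3²) = √113.53 = 10.655
    Area = ½·c·h_c  →  h_c = 2·Area/c = 2·24.18/10.655 = 4.539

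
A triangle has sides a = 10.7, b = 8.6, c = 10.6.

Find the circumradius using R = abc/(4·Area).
s = (a+b+c)/2 = 14.95
Area = √(s(s-a)(s-b)(s-c)) = √(14.95·4.25·6.35·4.35) = 41.8935
R = abc/(4·Area) = (10.7·8.6·10.6)/(4·41.8935) = 975.412/167.574 = 5.821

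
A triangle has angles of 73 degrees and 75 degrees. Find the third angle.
Sum of angles in a triangle = 180 degrees
Third angle = 180 - 73 - 75
Third angle = 32 degrees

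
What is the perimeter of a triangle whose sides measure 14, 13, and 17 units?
Perimeter = sum of all sides
Perimeter = 14 + 13 + 17
Perimeter = 44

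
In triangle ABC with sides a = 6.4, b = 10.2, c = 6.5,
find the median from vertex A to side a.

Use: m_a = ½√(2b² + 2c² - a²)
m_a = ½√(2·10.2² + 2·6.5² - 6.4²)
m_a = ½√(208.08 + 84.5 - 40.96) = ½√251.62 = 7.931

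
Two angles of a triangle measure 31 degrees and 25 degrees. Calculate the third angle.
Sum of angles in a triangle = 180 degrees
Third angle = 180 - 31 - 25
Third angle = 124 degrees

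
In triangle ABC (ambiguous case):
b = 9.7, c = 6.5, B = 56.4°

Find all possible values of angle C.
sin(C)/c = sin(B)/b  →  sin(C) = c·sin(B)/b = 6.5·sin(56.4°)/9.7 = 0.558143
C₁ = arcsin(0.558143) = 33.93°,  C₂ = 180° - C₁ = 146.07°
Check C₂: A = 180° - 56.4° - 146.07° = -22.47° ≤ 0, rejected
C = 33.93° (one solution)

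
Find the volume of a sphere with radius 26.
Volume = (4/3) * pi * r³
Volume = (4/3) * pi * 26³
Volume = (4/3) * pi * 17576
Volume = 73622.18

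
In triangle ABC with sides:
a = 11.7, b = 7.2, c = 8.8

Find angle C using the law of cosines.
cos(C) = (a² + b² - c²)/(2ab)
cos(C) = (11.7² + 7.2² - 8.8²)/(2·11.7·7.2) = 111.29/168.48 = 0.660553
C = arccos(0.660553) = 48.66°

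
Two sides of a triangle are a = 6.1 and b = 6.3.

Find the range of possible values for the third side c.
By the triangle inequality: |a - b| < c < a + b
|6.1 - 6.3| < c < 6.1 + 6.3
0.2 < c < 12.4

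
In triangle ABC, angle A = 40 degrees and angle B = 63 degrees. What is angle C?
Sum of angles in a triangle = 180 degrees
Third angle = 180 - 40 - 63
Third angle = 77 degrees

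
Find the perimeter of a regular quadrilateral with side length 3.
Perimeter = number of sides * side length
Perimeter = 4 * 3
Perimeter = 12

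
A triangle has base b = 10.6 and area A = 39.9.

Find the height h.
A = ½bh  →  h = 2A/b
h = 2·39.9/10.6 = 7.528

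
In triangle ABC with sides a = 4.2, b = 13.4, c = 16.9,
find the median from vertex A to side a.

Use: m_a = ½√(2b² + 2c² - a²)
m_a = ½√(2·13.4² + 2·16.9² - 4.2²)
m_a = ½√(359.12 + 571.22 - 17.64) = ½√912.7 = 15.11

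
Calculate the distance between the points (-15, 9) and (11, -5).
Using the distance formula: d = sqrt((x₂-x₁)² + (y₂-y₁)²)
dx = 11 - (-15) = 26
dy = (-5) - 9 = -14
d = sqrt(26² + (-14)²) = sqrt(676 + 196) = sqrt(872) = 29.53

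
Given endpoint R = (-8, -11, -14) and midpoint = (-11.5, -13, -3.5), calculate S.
S = (2×(-11.5) - (-8), 2×(-13) - (-11), 2×(-3.5) - (-14)) = (-15, -15, 7)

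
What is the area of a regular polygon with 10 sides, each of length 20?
For a regular 10-gon with side length s = 20:
Apothem a = s / (2*tan(pi/10)) = 20 / (2*tan(pi/10)) ≈ 30.7768
Perimeter P = 10 * 20 = 200
Area = (1/2) * P * a = (1/2) * 200 * 30.7768 = 3077.68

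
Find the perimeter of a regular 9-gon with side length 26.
Perimeter = number of sides * side length
Perimeter = 9 * 26
Perimeter = 234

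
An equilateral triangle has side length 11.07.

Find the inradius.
For an equilateral triangle, r = s/(2√3) where s is the side.
r = 11.07/(2√3) = 11.07/3.464102 = 3.196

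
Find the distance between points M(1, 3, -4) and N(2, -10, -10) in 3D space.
d = √[(1)² + (-13)² + (-6)²] = √206 = 14.35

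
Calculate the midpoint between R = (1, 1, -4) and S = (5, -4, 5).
Midpoint = ((1+5)/2, (1-4)/2, (-4+5)/2) = (3, -1.5, 0.5)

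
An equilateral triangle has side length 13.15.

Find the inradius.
For an equilateral triangle, r = s/(2√3) where s is the side.
r = 13.15/(2√3) = 13.15/3.464102 = 3.796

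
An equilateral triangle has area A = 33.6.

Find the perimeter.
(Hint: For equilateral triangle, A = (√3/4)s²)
A = (√3/4)s²  →  s² = 4A/√3 = 4·33.6/√3 = 77.5959
s = 8.80885
Perimeter = 3s = 26.43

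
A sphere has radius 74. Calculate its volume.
Volume = (4/3) * pi * r³
Volume = (4/3) * pi * 74³
Volume = (4/3) * pi * 405224
Volume = 1697398.32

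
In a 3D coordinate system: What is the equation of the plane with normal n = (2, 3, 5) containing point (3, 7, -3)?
d = n·P = (2)(3) + (3)(7) + (5)(-3) = 12
Plane: 2x + 3y + 5z = 12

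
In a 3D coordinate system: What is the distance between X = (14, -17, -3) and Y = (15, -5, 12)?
d = √[(1)² + (12)² + (15)²] = √370 = 19.24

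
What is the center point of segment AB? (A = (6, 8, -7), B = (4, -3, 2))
Midpoint = ((6+4)/2, (8-3)/2, (-7+2)/2) = (5, 2.5, -2.5)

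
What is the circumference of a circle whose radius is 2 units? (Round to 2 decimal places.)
Circumference = 2 * pi * r
Circumference = 2 * pi * 2
Circumference = 12.57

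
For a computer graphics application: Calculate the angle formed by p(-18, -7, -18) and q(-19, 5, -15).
p·q = 577, |p|² = 697, |q|² = 611
cos θ = 577/√425867 ≈ 0.8842
θ ≈ 27.85°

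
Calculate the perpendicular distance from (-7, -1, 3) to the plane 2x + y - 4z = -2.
d = |2(-7) + 1(-1) + (-4)(3) - (-2)| / √(2² + 1² + (-4)²) = 25/√21 = 5.455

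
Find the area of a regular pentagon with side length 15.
For a regular 5-gon with side length s = 15:
Apothem a = s / (2*tan(pi/5)) = 15 / (2*tan(pi/5)) ≈ 10.3229
Perimeter P = 5 * 15 = 75
Area = (1/2) * P * a = (1/2) * 75 * 10.3229 = 387.11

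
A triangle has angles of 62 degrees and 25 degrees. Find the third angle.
Sum of angles in a triangle = 180 degrees
Third angle = 180 - 62 - 25
Third angle = 93 degrees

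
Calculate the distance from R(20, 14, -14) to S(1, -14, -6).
d = √[(-19)² + (-28)² + (8)²] = √1209 = 34.77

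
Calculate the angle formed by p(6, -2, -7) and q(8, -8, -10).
p·q = 134, |p|² = 89, |q|² = 228
cos θ = 134/√20292 ≈ 0.9407
θ ≈ 19.83°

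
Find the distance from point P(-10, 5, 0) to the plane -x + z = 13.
d = |(-1)(-10) + 0(5) + 1(0) - (13)| / √((-1)² + 0² + 1²) = 3/√2 = 2.121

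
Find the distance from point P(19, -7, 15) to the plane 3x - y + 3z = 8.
d = |3(19) + (-1)(-7) + 3(15) - (8)| / √(3² + (-1)² + 3²) = 101/√19 = 23.17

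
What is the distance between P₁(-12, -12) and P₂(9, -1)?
Using the distance formula: d = sqrt((x₂-x₁)² + (y₂-y₁)²)
dx = 9 - (-12) = 21
dy = (-1) - (-12) = 11
d = sqrt(21² + 11²) = sqrt(441 + 121) = sqrt(562) = 23.71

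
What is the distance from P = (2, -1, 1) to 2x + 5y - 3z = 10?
d = |2(2) + 5(-1) + (-3)(1) - (10)| / √(2² + 5² + (-3)²) = 14/√38 = 2.271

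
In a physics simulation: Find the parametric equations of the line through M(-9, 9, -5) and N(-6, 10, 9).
Direction vector d = N - M = (3, 1, 14)
x = -9 + 3t, y = 9 + t, z = -5 + 14t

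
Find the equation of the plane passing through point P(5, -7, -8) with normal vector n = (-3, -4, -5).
d = n·P = (-3)(5) + (-4)(-7) + (-5)(-8) = 53
Plane: -3x - 4y - 5z = 53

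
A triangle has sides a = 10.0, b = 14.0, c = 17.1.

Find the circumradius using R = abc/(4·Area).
s = (a+b+c)/2 = 20.55
Area = √(s(s-a)(s-b)(s-c)) = √(20.55·10.55·6.55·3.45) = 69.9942
R = abc/(4·Area) = (10.0·14.0·17.1)/(4·69.9942) = 2394/279.9768 = 8.551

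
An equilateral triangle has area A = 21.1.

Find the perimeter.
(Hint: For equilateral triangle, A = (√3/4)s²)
A = (√3/4)s²  →  s² = 4A/√3 = 4·21.1/√3 = 48.7284
s = 6.98057
Perimeter = 3s = 20.94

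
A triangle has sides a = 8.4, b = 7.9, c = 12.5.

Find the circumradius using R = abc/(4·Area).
s = (a+b+c)/2 = 14.4
Area = √(s(s-a)(s-b)(s-c)) = √(14.4·6·6.5·1.9) = 32.6656
R = abc/(4·Area) = (8.4·7.9·12.5)/(4·32.6656) = 829.5/130.6624 = 6.348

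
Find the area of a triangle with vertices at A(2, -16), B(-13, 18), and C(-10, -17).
Using the coordinate formula: Area = (1/2)|x₁(y₂-y₃) + x₂(y₃-y₁) + x₃(y₁-y₂)|
Area = (1/2)|2(18-(-17)) + (-13)((-17)-(-16)) + (-10)((-16)-18)|
Area = (1/2)|2*35 + (-13)*(-1) + (-10)*(-34)|
Area = (1/2)|70 + 13 + 340|
Area = (1/2)*423 = 211.50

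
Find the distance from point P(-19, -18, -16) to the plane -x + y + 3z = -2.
d = |(-1)(-19) + 1(-18) + 3(-16) - (-2)| / √((-1)² + 1² + 3²) = 45/√11 = 13.57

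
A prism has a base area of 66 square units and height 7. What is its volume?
Volume = base area * height
Volume = 66 * 7
Volume = 462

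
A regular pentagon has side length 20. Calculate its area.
For a regular 5-gon with side length s = 20:
Apothem a = s / (2*tan(pi/5)) = 20 / (2*tan(pi/5)) ≈ 13.7638
Perimeter P = 5 * 20 = 100
Area = (1/2) * P * a = (1/2) * 100 * 13.7638 = 688.19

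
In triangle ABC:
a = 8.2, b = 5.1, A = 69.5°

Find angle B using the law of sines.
sin(B)/b = sin(A)/a
sin(B) = b·sin(A)/a = 5.1·sin(69.5°)/8.2 = 0.582564
B = arcsin(0.582564) = 35.63°  (b ≤ a, so B ≤ A and the acute solution is unique)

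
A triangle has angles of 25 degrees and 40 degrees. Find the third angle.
Sum of angles in a triangle = 180 degrees
Third angle = 180 - 25 - 40
Third angle = 115 degrees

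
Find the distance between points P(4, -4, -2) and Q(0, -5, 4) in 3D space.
d = √[(-4)² + (-1)² + (6)²] = √53 = 7.28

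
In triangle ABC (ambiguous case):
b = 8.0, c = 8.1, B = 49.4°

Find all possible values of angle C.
sin(C)/c = sin(B)/b  →  sin(C) = c·sin(B)/b = 8.1·sin(49.4°)/8.0 = 0.768762
C₁ = arcsin(0.768762) = 50.24°,  C₂ = 180° - C₁ = 129.76°
Check C₂: A = 180° - 49.4° - 129.76° = 0.84° > 0 ✓
C = 50.24° or C = 129.76° (two solutions)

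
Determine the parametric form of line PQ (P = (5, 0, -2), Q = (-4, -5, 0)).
Direction vector d = Q - P = (-9, -5, 2)
x = 5 - 9t, y = 0 - 5t, z = -2 + 2t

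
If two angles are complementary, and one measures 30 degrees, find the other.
Complementary angles sum to 90 degrees.
Other angle = 90 - 30
Other angle = 60 degrees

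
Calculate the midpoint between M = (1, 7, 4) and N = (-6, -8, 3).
Midpoint = ((1-6)/2, (7-8)/2, (4+3)/2) = (-2.5, -0.5, 3.5)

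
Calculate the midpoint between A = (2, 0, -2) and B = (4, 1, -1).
Midpoint = ((2+4)/2, (0+1)/2, (-2-1)/2) = (3, 0.5, -1.5)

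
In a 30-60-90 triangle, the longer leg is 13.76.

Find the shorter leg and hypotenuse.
In a 30-60-90 triangle, sides are in ratio 1 : √3 : 2.
Long leg = short leg·√3  →  short leg = 13.76/√3 = 7.944
Hypotenuse = 2·(short leg) = 2·13.76/√3 = 15.89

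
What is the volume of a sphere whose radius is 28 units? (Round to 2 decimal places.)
Volume = (4/3) * pi * r³
Volume = (4/3) * pi * 28³
Volume = (4/3) * pi * 21952
Volume = 91952.32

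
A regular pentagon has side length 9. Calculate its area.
For a regular 5-gon with side length s = 9:
Apothem a = s / (2*tan(pi/5)) = 9 / (2*tan(pi/5)) ≈ 6.1937
Perimeter P = 5 * 9 = 45
Area = (1/2) * P * a = (1/2) * 45 * 6.1937 = 139.36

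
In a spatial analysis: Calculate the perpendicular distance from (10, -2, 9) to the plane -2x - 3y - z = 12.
d = |(-2)(10) + (-3)(-2) + (-1)(9) - (12)| / √((-2)² + (-3)² + (-1)²) = 35/√14 = 9.354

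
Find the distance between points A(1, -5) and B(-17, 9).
Using the distance formula: d = sqrt((x₂-x₁)² + (y₂-y₁)²)
dx = (-17) - 1 = -18
dy = 9 - (-5) = 14
d = sqrt((-18)² + 14²) = sqrt(324 + 196) = sqrt(520) = 22.80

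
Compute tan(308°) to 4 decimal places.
tan(308 degrees) = -1.2799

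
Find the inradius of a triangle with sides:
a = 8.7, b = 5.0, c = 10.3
s = (a+b+c)/2 = (8.7+5.0+10.3)/2 = 12
Area = √(s(s-a)(s-b)(s-c)) = √(12·3.3·7·1.7) = 21.7081
r = Area/s = 21.7081/12 = 1.809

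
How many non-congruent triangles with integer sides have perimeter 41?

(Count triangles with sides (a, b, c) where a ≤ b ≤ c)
With a ≤ b ≤ c and a + b + c = 41, the triangle inequality a + b > c gives c < 41/2, so c ≤ 20.
Iterate a from 1 to ⌊p/3⌋ = 13; for each a, b ranges from a to ⌊(p−a)/2⌋ with c = p − a − b, keeping only c ≥ b.
Triples: (1, 20, 20), (2, 19, 20), (3, 18, 20), …
Count = 40 triangles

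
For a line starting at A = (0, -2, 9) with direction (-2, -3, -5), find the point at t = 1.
P(1) = (0 + (-2)(1), -2 + (-3)(1), 9 + (-5)(1)) = (-2, -5, 4)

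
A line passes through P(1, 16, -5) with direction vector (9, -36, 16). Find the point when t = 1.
P(1) = (1 + 9(1), 16 + (-36)(1), -5 + 16(1)) = (10, -20, 11)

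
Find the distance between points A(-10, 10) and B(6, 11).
Using the distance formula: d = sqrt((x₂-x₁)² + (y₂-y₁)²)
dx = 6 - (-10) = 16
dy = 11 - 10 = 1
d = sqrt(16² + 1²) = sqrt(256 + 1) = sqrt(257) = 16.03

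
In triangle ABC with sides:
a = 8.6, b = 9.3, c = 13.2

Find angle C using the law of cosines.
cos(C) = (a² + b² - c²)/(2ab)
cos(C) = (8.6² + 9.3² - 13.2²)/(2·8.6·9.3) = -13.79/159.96 = -0.086209
C = arccos(-0.086209) = 94.95°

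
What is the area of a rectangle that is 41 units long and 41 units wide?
Area = length * width
Area = 41 * 41
Area = 1681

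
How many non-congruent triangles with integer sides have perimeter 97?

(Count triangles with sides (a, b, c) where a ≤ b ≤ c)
With a ≤ b ≤ c and a + b + c = 97, the triangle inequality a + b > c gives c < 97/2, so c ≤ 48.
Iterate a from 1 to ⌊p/3⌋ = 32; for each a, b ranges from a to ⌊(p−a)/2⌋ with c = p − a − b, keeping only c ≥ b.
Triples: (1, 48, 48), (2, 47, 48), (3, 46, 48), …
Count = 208 triangles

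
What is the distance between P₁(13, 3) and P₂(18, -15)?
Using the distance formula: d = sqrt((x₂-x₁)² + (y₂-y₁)²)
dx = 18 - 13 = 5
dy = (-15) - 3 = -18
d = sqrt(5² + (-18)²) = sqrt(25 + 324) = sqrt(349) = 18.68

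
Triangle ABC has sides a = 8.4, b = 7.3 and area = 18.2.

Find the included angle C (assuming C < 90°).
Area = ½ab·sin(C)  →  sin(C) = 2·Area/(ab)
sin(C) = 2·18.2/(8.4·7.3) = 0.593607
C = arcsin(0.593607) = 36.41°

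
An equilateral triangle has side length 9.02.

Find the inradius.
For an equilateral triangle, r = s/(2√3) where s is the side.
r = 9.02/(2√3) = 9.02/3.464102 = 2.604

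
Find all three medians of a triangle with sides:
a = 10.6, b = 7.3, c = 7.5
Using m_x = ½√(2y² + 2z² - x²):
m_a = ½√(2·7.3² + 2·7.5² - 10.6²) = ½√106.72 = 5.165
m_b = ½√(2·10.6² + 2·7.5² - 7.3²) = ½√283.93 = 8.425
m_c = ½√(2·10.6² + 2·7.3² - 7.5²) = ½√275.05 = 8.292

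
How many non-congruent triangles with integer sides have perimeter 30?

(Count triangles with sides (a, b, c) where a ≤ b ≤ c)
With a ≤ b ≤ c and a + b + c = 30, the triangle inequality a + b > c gives c < 30/2, so c ≤ 14.
Iterate a from 1 to ⌊p/3⌋ = 10; for each a, b ranges from a to ⌊(p−a)/2⌋ with c = p − a − b, keeping only c ≥ b.
Triples: (2, 14, 14), (3, 13, 14), (4, 12, 14), …
Count = 19 triangles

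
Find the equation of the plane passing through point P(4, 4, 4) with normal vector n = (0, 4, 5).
d = n·P = (0)(4) + (4)(4) + (5)(4) = 36
Plane: 4y + 5z = 36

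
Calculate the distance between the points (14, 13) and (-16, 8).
Using the distance formula: d = sqrt((x₂-x₁)² + (y₂-y₁)²)
dx = (-16) - 14 = -30
dy = 8 - 13 = -5
d = sqrt((-30)² + (-5)²) = sqrt(900 + 25) = sqrt(925) = 30.41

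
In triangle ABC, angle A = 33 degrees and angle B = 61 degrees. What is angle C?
Sum of angles in a triangle = 180 degrees
Third angle = 180 - 33 - 61
Third angle = 86 degrees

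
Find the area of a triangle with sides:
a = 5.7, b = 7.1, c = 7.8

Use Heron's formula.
s = (a+b+c)/2 = (5.7+7.1+7.8)/2 = 10.3
A = √(s(s-a)(s-b)(s-c)) = √(10.3·4.6·3.2·2.5)
A = √379.04 = 19.47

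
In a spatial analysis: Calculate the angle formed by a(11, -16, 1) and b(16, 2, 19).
a·b = 163, |a|² = 378, |b|² = 621
cos θ = 163/√234738 ≈ 0.3364
θ ≈ 70.34°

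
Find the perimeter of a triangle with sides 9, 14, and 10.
Perimeter = sum of all sides
Perimeter = 9 + 14 + 10
Perimeter = 33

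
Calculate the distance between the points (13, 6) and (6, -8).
Using the distance formula: d = sqrt((x₂-x₁)² + (y₂-y₁)²)
dx = 6 - 13 = -7
dy = (-8) - 6 = -14
d = sqrt((-7)² + (-14)²) = sqrt(49 + 196) = sqrt(245) = 15.65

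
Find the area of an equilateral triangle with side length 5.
Area = (sqrt(3)/4) * s²
Area = (sqrt(3)/4) * 5²
Area = (sqrt(3)/4) * 25
Area = 10.83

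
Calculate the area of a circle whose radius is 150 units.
Area = pi * r²
Area = pi * 150²
Area = pi * 22500
Area = 70685.83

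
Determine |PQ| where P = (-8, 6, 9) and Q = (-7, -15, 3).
d = √[(1)² + (-21)² + (-6)²] = √478 = 21.86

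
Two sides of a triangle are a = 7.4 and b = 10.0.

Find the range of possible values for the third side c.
By the triangle inequality: |a - b| < c < a + b
|7.4 - 10.0| < c < 7.4 + 10.0
2.6 < c < 17.4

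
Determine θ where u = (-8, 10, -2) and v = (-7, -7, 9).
u·v = -32, |u|² = 168, |v|² = 179
cos θ = -32/√30072 ≈ -0.1845
θ ≈ 100.6°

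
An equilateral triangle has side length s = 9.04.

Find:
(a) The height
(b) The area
(a) Height h = s·√3/2 = 9.04·√3/2 = 7.829
(b) Area = (√3/4)·s² = (√3/4)·9.04² = (√3/4)·81.7216 = 35.39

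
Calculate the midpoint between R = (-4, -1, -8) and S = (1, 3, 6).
Midpoint = ((-4+1)/2, (-1+3)/2, (-8+6)/2) = (-1.5, 1, -1)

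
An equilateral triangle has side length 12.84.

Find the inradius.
For an equilateral triangle, r = s/(2√3) where s is the side.
r = 12.84/(2√3) = 12.84/3.464102 = 3.707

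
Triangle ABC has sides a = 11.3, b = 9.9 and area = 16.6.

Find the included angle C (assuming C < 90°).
Area = ½ab·sin(C)  →  sin(C) = 2·Area/(ab)
sin(C) = 2·16.6/(11.3·9.9) = 0.296773
C = arcsin(0.296773) = 17.26°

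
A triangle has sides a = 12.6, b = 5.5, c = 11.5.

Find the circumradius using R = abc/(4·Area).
s = (a+b+c)/2 = 14.8
Area = √(s(s-a)(s-b)(s-c)) = √(14.8·2.2·9.3·3.3) = 31.6112
R = abc/(4·Area) = (12.6·5.5·11.5)/(4·31.6112) = 796.95/126.4448 = 6.303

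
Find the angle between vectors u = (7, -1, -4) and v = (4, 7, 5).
u·v = 1, |u|² = 66, |v|² = 90
cos θ = 1/√5940 ≈ 0.01297
θ ≈ 89.26°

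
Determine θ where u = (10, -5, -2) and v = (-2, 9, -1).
u·v = -63, |u|² = 129, |v|² = 86
cos θ = -63/√11094 ≈ -0.5981
θ ≈ 126.7°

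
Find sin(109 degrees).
sin(109 degrees) = 0.9455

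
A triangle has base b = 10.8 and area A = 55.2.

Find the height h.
A = ½bh  →  h = 2A/b
h = 2·55.2/10.8 = 10.22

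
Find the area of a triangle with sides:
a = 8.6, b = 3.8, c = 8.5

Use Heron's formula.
s = (a+b+c)/2 = (8.6+3.8+8.5)/2 = 10.45
A = √(s(s-a)(s-b)(s-c)) = √(10.45·1.85·6.65·1.95)
A = √250.694 = 15.83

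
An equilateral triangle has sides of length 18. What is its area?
Area = (sqrt(3)/4) * s²
Area = (sqrt(3)/4) * 18²
Area = (sqrt(3)/4) * 324
Area = 140.30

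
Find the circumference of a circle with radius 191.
Circumference = 2 * pi * r
Circumference = 2 * pi * 191
Circumference = 1200.09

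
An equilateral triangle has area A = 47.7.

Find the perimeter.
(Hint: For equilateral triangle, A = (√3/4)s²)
A = (√3/4)s²  →  s² = 4A/√3 = 4·47.7/√3 = 110.158
s = 10.4956
Perimeter = 3s = 31.49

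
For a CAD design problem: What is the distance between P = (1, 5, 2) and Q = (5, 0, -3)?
d = √[(4)² + (-5)² + (-5)²] = √66 = 8.124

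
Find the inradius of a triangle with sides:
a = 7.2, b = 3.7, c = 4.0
s = (a+b+c)/2 = (7.2+3.7+4.0)/2 = 7.45
Area = √(s(s-a)(s-b)(s-c)) = √(7.45·0.25·3.75·3.45) = 4.90878
r = Area/s = 4.90878/7.45 = 0.6589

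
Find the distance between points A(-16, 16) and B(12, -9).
Using the distance formula: d = sqrt((x₂-x₁)² + (y₂-y₁)²)
dx = 12 - (-16) = 28
dy = (-9) - 16 = -25
d = sqrt(28² + (-25)²) = sqrt(784 + 625) = sqrt(1409) = 37.54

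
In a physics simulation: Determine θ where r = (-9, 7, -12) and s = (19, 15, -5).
r·s = -6, |r|² = 274, |s|² = 611
cos θ = -6/√167414 ≈ -0.01466
θ ≈ 90.84°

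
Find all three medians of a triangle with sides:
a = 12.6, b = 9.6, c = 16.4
Using m_x = ½√(2y² + 2z² - x²):
m_a = ½√(2·9.6² + 2·16.4² - 12.6²) = ½√563.48 = 11.87
m_b = ½√(2·12.6² + 2·16.4² - 9.6²) = ½√763.28 = 13.81
m_c = ½√(2·12.6² + 2·9.6² - 16.4²) = ½√232.88 = 7.63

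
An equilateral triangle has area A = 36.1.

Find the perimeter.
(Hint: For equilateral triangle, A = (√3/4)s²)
A = (√3/4)s²  →  s² = 4A/√3 = 4·36.1/√3 = 83.3694
s = 9.13068
Perimeter = 3s = 27.39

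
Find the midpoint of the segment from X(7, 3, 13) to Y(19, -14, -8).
Midpoint = ((7+19)/2, (3-14)/2, (13-8)/2) = (13, -5.5, 2.5)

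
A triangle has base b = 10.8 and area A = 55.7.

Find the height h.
A = ½bh  →  h = 2A/b
h = 2·55.7/10.8 = 10.31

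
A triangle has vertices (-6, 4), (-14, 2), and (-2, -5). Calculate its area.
Using the coordinate formula: Area = (1/2)|x₁(y₂-y₃) + x₂(y₃-y₁) + x₃(y₁-y₂)|
Area = (1/2)|(-6)(2-(-5)) + (-14)((-5)-4) + (-2)(4-2)|
Area = (1/2)|(-6)*7 + (-14)*(-9) + (-2)*2|
Area = (1/2)|(-42) + 126 + (-4)|
Area = (1/2)*80 = 40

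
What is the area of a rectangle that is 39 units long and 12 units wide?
Area = length * width
Area = 39 * 12
Area = 468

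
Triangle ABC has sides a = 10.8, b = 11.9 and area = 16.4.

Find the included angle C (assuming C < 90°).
Area = ½ab·sin(C)  →  sin(C) = 2·Area/(ab)
sin(C) = 2·16.4/(10.8·11.9) = 0.255213
C = arcsin(0.255213) = 14.79°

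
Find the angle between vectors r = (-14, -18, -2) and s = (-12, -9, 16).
r·s = 298, |r|² = 524, |s|² = 481
cos θ = 298/√252044 ≈ 0.5936
θ ≈ 53.59°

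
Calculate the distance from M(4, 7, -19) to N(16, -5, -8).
d = √[(12)² + (-12)² + (11)²] = √409 = 20.22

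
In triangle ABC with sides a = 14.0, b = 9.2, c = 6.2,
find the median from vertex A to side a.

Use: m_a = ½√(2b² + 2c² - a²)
m_a = ½√(2·9.2² + 2·6.2² - 14.0²)
m_a = ½√(169.28 + 76.88 - 196) = ½√50.16 = 3.541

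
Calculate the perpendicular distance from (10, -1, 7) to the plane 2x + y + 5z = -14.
d = |2(10) + 1(-1) + 5(7) - (-14)| / √(2² + 1² + 5²) = 68/√30 = 12.42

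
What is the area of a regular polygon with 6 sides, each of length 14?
For a regular 6-gon with side length s = 14:
Apothem a = s / (2*tan(pi/6)) = 14 / (2*tan(pi/6)) ≈ 12.1244
Perimeter P = 6 * 14 = 84
Area = (1/2) * P * a = (1/2) * 84 * 12.1244 = 509.22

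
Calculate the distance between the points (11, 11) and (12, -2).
Using the distance formula: d = sqrt((x₂-x₁)² + (y₂-y₁)²)
dx = 12 - 11 = 1
dy = (-2) - 11 = -13
d = sqrt(1² + (-13)²) = sqrt(1 + 169) = sqrt(170) = 13.04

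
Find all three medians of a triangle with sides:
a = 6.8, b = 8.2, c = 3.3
Using m_x = ½√(2y² + 2z² - x²):
m_a = ½√(2·8.2² + 2·3.3² - 6.8²) = ½√110.02 = 5.245
m_b = ½√(2·6.8² + 2·3.3² - 8.2²) = ½√47.02 = 3.429
m_c = ½√(2·6.8² + 2·8.2² - 3.3²) = ½√216.07 = 7.35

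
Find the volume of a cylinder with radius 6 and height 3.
Volume = pi * r² * h
Volume = pi * 6² * 3
Volume = pi * 36 * 3
Volume = pi * 108
Volume = 339.29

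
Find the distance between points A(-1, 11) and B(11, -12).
Using the distance formula: d = sqrt((x₂-x₁)² + (y₂-y₁)²)
dx = 11 - (-1) = 12
dy = (-12) - 11 = -23
d = sqrt(12² + (-23)²) = sqrt(144 + 529) = sqrt(673) = 25.94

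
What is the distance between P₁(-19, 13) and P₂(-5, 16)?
Using the distance formula: d = sqrt((x₂-x₁)² + (y₂-y₁)²)
dx = (-5) - (-19) = 14
dy = 16 - 13 = 3
d = sqrt(14² + 3²) = sqrt(196 + 9) = sqrt(205) = 14.32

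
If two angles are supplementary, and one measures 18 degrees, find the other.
Supplementary angles sum to 180 degrees.
Other angle = 180 - 18
Other angle = 162 degrees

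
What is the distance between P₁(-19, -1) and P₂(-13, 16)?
Using the distance formula: d = sqrt((x₂-x₁)² + (y₂-y₁)²)
dx = (-13) - (-19) = 6
dy = 16 - (-1) = 17
d = sqrt(6² + 17²) = sqrt(36 + 289) = sqrt(325) = 18.03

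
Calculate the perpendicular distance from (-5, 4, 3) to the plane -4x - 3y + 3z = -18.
d = |(-4)(-5) + (-3)(4) + 3(3) - (-18)| / √((-4)² + (-3)² + 3²) = 35/√34 = 6.002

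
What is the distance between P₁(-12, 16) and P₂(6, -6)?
Using the distance formula: d = sqrt((x₂-x₁)² + (y₂-y₁)²)
dx = 6 - (-12) = 18
dy = (-6) - 16 = -22
d = sqrt(18² + (-22)²) = sqrt(324 + 484) = sqrt(808) = 28.43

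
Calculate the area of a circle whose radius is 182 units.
Area = pi * r²
Area = pi * 182²
Area = pi * 33124
Area = 104062.12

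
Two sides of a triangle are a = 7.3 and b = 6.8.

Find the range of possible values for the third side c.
By the triangle inequality: |a - b| < c < a + b
|7.3 - 6.8| < c < 7.3 + 6.8
0.5 < c < 14.1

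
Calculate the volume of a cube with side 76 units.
Volume = s³
Volume = 76³
Volume = 438976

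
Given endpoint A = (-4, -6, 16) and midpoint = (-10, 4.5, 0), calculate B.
B = (2×(-10) - (-4), 2×4.5 - (-6), 2×0 - 16) = (-16, 15, -16)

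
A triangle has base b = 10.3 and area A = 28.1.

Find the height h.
A = ½bh  →  h = 2A/b
h = 2·28.1/10.3 = 5.456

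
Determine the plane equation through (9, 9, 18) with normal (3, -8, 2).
d = n·P = (3)(9) + (-8)(9) + (2)(18) = -9
Plane: 3x - 8y + 2z = -9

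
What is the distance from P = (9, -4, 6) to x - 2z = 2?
d = |1(9) + 0(-4) + (-2)(6) - (2)| / √(1² + 0² + (-2)²) = 5/√5 = 2.236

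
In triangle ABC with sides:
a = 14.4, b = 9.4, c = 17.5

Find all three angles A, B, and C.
By the law of cosines:
cos(A) = (b² + c² - a²)/(2bc) = 0.569149  →  A = 55.31°
cos(B) = (a² + c² - b²)/(2ac) = 0.843750  →  B = 32.46°
cos(C) = (a² + b² - c²)/(2ab) = -0.038896  →  C = 92.23°
Check: A + B + C = 180.0° ✓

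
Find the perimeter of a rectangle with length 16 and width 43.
Perimeter = 2 * (length + width)
Perimeter = 2 * (16 + 43)
Perimeter = 2 * 59
Perimeter = 118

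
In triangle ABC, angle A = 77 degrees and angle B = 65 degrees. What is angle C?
Sum of angles in a triangle = 180 degrees
Third angle = 180 - 77 - 65
Third angle = 38 degrees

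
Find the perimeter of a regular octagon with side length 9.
Perimeter = number of sides * side length
Perimeter = 8 * 9
Perimeter = 72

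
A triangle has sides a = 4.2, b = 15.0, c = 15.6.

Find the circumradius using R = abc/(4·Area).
s = (a+b+c)/2 = 17.4
Area = √(s(s-a)(s-b)(s-c)) = √(17.4·13.2·2.4·1.8) = 31.4995
R = abc/(4·Area) = (4.2·15.0·15.6)/(4·31.4995) = 982.8/125.998 = 7.8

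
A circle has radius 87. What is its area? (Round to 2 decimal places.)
Area = pi * r²
Area = pi * 87²
Area = pi * 7569
Area = 23778.71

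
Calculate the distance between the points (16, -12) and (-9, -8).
Using the distance formula: d = sqrt((x₂-x₁)² + (y₂-y₁)²)
dx = (-9) - 16 = -25
dy = (-8) - (-12) = 4
d = sqrt((-25)² + 4²) = sqrt(625 + 16) = sqrt(641) = 25.32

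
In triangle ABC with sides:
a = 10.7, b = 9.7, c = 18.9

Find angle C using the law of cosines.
cos(C) = (a² + b² - c²)/(2ab)
cos(C) = (10.7² + 9.7² - 18.9²)/(2·10.7·9.7) = -148.63/207.58 = -0.716013
C = arccos(-0.716013) = 135.7°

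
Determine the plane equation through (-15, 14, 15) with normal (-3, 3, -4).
d = n·P = (-3)(-15) + (3)(14) + (-4)(15) = 27
Plane: -3x + 3y - 4z = 27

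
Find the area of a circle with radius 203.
Area = pi * r²
Area = pi * 203²
Area = pi * 41209
Area = 129461.89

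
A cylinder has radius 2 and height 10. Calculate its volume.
Volume = pi * r² * h
Volume = pi * 2² * 10
Volume = pi * 4 * 10
Volume = pi * 40
Volume = 125.66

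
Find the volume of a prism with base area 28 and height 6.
Volume = base area * height
Volume = 28 * 6
Volume = 168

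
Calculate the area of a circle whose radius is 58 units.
Area = pi * r²
Area = pi * 58²
Area = pi * 3364
Area = 10568.32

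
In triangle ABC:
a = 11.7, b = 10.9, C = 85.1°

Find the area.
Using A = ½ab·sin(C):
A = ½·11.7·10.9·sin(85.1°) = ½·127.53·0.996345 = 63.53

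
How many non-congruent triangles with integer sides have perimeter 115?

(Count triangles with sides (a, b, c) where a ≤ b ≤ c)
With a ≤ b ≤ c and a + b + c = 115, the triangle inequality a + b > c gives c < 115/2, so c ≤ 57.
Iterate a from 1 to ⌊p/3⌋ = 38; for each a, b ranges from a to ⌊(p−a)/2⌋ with c = p − a − b, keeping only c ≥ b.
Triples: (1, 57, 57), (2, 56, 57), (3, 55, 57), …
Count = 290 triangles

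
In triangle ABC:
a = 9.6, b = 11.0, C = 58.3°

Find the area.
Using A = ½ab·sin(C):
A = ½·9.6·11.0·sin(58.3°) = ½·105.6·0.850811 = 44.92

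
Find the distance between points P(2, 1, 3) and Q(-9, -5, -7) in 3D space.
d = √[(-11)² + (-6)² + (-10)²] = √257 = 16.03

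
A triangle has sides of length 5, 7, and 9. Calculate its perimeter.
Perimeter = sum of all sides
Perimeter = 5 + 7 + 9
Perimeter = 21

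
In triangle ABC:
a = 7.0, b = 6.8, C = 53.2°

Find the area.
Using A = ½ab·sin(C):
A = ½·7.0·6.8·sin(53.2°) = ½·47.6·0.800731 = 19.06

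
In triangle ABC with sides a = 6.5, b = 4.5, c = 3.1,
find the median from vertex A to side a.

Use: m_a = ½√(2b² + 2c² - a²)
m_a = ½√(2·4.5² + 2·3.1² - 6.5²)
m_a = ½√(40.5 + 19.22 - 42.25) = ½√17.47 = 2.09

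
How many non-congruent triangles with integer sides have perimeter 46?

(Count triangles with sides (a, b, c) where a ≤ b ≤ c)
With a ≤ b ≤ c and a + b + c = 46, the triangle inequality a + b > c gives c < 46/2, so c ≤ 22.
Iterate a from 1 to ⌊p/3⌋ = 15; for each a, b ranges from a to ⌊(p−a)/2⌋ with c = p − a − b, keeping only c ≥ b.
Triples: (2, 22, 22), (3, 21, 22), (4, 20, 22), …
Count = 44 triangles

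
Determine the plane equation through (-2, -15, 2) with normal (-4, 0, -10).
d = n·P = (-4)(-2) + (0)(-15) + (-10)(2) = -12
Plane: -4x - 10z = -12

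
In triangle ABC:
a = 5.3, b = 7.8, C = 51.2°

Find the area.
Using A = ½ab·sin(C):
A = ½·5.3·7.8·sin(51.2°) = ½·41.34·0.779338 = 16.11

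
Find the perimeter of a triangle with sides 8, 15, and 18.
Perimeter = sum of all sides
Perimeter = 8 + 15 + 18
Perimeter = 41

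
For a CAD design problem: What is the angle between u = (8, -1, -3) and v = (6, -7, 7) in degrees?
u·v = 34, |u|² = 74, |v|² = 134
cos θ = 34/√9916 ≈ 0.3414
θ ≈ 70.04°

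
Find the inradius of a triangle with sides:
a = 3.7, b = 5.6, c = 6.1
s = (a+b+c)/2 = (3.7+5.6+6.1)/2 = 7.7
Area = √(s(s-a)(s-b)(s-c)) = √(7.7·4·2.1·1.6) = 10.1729
r = Area/s = 10.1729/7.7 = 1.321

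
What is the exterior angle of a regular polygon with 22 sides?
Exterior angle of a regular n-gon = 360/n
Exterior angle = 360/22
Exterior angle = 16.36 degrees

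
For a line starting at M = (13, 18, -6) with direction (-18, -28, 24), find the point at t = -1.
P(-1) = (13 + (-18)(-1), 18 + (-28)(-1), -6 + 24(-1)) = (31, 46, -30)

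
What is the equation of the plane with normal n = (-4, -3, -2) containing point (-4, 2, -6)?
d = n·P = (-4)(-4) + (-3)(2) + (-2)(-6) = 22
Plane: -4x - 3y - 2z = 22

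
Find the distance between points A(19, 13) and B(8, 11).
Using the distance formula: d = sqrt((x₂-x₁)² + (y₂-y₁)²)
dx = 8 - 19 = -11
dy = 11 - 13 = -2
d = sqrt((-11)² + (-2)²) = sqrt(121 + 4) = sqrt(125) = 11.18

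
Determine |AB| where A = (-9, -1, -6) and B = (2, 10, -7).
d = √[(11)² + (11)² + (-1)²] = √243 = 15.59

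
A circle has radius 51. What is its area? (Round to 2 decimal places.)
Area = pi * r²
Area = pi * 51²
Area = pi * 2601
Area = 8171.28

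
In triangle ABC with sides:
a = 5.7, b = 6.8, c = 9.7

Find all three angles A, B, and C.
By the law of cosines:
cos(A) = (b² + c² - a²)/(2bc) = 0.817465  →  A = 35.17°
cos(B) = (a² + c² - b²)/(2ac) = 0.726533  →  B = 43.4°
cos(C) = (a² + b² - c²)/(2ab) = -0.198142  →  C = 101.4°
Check: A + B + C = 180.0° ✓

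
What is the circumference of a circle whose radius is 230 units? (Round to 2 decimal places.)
Circumference = 2 * pi * r
Circumference = 2 * pi * 230
Circumference = 1445.13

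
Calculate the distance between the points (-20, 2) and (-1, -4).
Using the distance formula: d = sqrt((x₂-x₁)² + (y₂-y₁)²)
dx = (-1) - (-20) = 19
dy = (-4) - 2 = -6
d = sqrt(19² + (-6)²) = sqrt(361 + 36) = sqrt(397) = 19.92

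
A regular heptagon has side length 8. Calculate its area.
For a regular 7-gon with side length s = 8:
Apothem a = s / (2*tan(pi/7)) = 8 / (2*tan(pi/7)) ≈ 8.3061
Perimeter P = 7 * 8 = 56
Area = (1/2) * P * a = (1/2) * 56 * 8.3061 = 232.57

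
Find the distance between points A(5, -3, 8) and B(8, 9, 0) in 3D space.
d = √[(3)² + (12)² + (-8)²] = √217 = 14.73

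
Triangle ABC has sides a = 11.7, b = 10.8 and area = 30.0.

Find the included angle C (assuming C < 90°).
Area = ½ab·sin(C)  →  sin(C) = 2·Area/(ab)
sin(C) = 2·30.0/(11.7·10.8) = 0.474834
C = arcsin(0.474834) = 28.35°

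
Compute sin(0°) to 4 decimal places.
sin(0 degrees) = 0
Decimal approximation: 0.0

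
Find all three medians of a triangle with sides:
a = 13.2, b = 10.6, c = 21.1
Using m_x = ½√(2y² + 2z² - x²):
m_a = ½√(2·10.6² + 2·21.1² - 13.2²) = ½√940.9 = 15.34
m_b = ½√(2·13.2² + 2·21.1² - 10.6²) = ½√1126.54 = 16.78
m_c = ½√(2·13.2² + 2·10.6² - 21.1²) = ½√127.99 = 5.657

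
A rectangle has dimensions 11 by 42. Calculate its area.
Area = length * width
Area = 11 * 42
Area = 462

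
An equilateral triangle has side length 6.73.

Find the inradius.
For an equilateral triangle, r = s/(2√3) where s is the side.
r = 6.73/(2√3) = 6.73/3.464102 = 1.943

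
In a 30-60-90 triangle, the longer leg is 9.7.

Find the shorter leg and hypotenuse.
In a 30-60-90 triangle, sides are in ratio 1 : √3 : 2.
Long leg = short leg·√3  →  short leg = 9.7/√3 = 5.6
Hypotenuse = 2·(short leg) = 2·9.7/√3 = 11.2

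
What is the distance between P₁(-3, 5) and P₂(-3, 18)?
Using the distance formula: d = sqrt((x₂-x₁)² + (y₂-y₁)²)
dx = (-3) - (-3) = 0
dy = 18 - 5 = 13
d = sqrt(0² + 13²) = sqrt(0 + 169) = sqrt(169) = 13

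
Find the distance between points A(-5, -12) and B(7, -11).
Using the distance formula: d = sqrt((x₂-x₁)² + (y₂-y₁)²)
dx = 7 - (-5) = 12
dy = (-11) - (-12) = 1
d = sqrt(12² + 1²) = sqrt(144 + 1) = sqrt(145) = 12.04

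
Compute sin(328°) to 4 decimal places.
sin(328 degrees) = -0.5299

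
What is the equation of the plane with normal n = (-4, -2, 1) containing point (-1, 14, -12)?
d = n·P = (-4)(-1) + (-2)(14) + (1)(-12) = -36
Plane: -4x - 2y + z = -36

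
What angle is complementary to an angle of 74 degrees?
Complementary angles sum to 90 degrees.
Other angle = 90 - 74
Other angle = 16 degrees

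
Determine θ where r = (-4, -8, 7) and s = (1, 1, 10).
r·s = 58, |r|² = 129, |s|² = 102
cos θ = 58/√13158 ≈ 0.5056
θ ≈ 59.63°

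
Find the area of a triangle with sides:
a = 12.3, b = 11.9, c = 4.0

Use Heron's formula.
s = (a+b+c)/2 = (12.3+11.9+4.0)/2 = 14.1
A = √(s(s-a)(s-b)(s-c)) = √(14.1·1.8·2.2·10.1)
A = √563.944 = 23.75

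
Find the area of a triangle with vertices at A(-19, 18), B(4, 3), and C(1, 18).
Using the coordinate formula: Area = (1/2)|x₁(y₂-y₃) + x₂(y₃-y₁) + x₃(y₁-y₂)|
Area = (1/2)|(-19)(3-18) + 4(18-18) + 1(18-3)|
Area = (1/2)|(-19)*(-15) + 4*0 + 1*15|
Area = (1/2)|285 + 0 + 15|
Area = (1/2)*300 = 150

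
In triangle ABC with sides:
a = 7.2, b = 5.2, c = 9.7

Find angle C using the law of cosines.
cos(C) = (a² + b² - c²)/(2ab)
cos(C) = (7.2² + 5.2² - 9.7²)/(2·7.2·5.2) = -15.21/74.88 = -0.203125
C = arccos(-0.203125) = 101.7°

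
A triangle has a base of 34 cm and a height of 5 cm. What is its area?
Area = (1/2) * base * height
Area = (1/2) * 34 * 5
Area = 85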